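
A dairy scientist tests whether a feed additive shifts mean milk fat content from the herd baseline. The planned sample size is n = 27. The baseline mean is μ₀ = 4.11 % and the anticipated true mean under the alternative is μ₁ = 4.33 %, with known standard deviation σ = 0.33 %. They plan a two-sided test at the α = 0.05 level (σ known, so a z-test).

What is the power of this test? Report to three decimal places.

Standardized effect: d = |μ₁ − μ₀| / σ = |4.33 − 4.11| / 0.33 = 0.6667
Noncentrality parameter: δ = d·√n = 0.6667 × √27 = 3.4641
Two-sided α = 0.05 → critical value z_{0.025} = 1.960.
Power = Φ(δ − 1.960) + Φ(−δ − 1.960) = Φ(1.504) + Φ(-5.424) = 0.9337 + 0.0000 = 0.9337.

Power ≈ 0.934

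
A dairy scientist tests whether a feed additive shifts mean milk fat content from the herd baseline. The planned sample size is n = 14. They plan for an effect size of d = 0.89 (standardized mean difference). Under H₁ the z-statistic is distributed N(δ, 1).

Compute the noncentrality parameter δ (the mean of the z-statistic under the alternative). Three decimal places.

δ ≈ 3.330

The noncentrality parameter scales effect size by the design's sample-size factor: δ = d·√n = 0.89 × √14 = 3.3301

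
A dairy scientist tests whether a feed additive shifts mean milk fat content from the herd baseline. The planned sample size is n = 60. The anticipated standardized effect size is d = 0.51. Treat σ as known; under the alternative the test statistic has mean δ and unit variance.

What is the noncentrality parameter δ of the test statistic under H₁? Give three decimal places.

δ ≈ 3.950

The noncentrality parameter scales effect size by the design's sample-size factor: δ = d·√n = 0.51 × √60 = 3.9504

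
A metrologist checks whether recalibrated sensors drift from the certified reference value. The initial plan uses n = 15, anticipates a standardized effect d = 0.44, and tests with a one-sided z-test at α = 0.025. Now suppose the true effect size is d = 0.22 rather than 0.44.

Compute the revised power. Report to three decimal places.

Power ≈ 0.134

With d = 0.22: δ = d·√n = 0.22 × √15 = 0.8521. Critical value z_{0.025} = 1.960.
Revised power = P(Z > 1.960 − δ) = Φ(-1.108) = 0.1340.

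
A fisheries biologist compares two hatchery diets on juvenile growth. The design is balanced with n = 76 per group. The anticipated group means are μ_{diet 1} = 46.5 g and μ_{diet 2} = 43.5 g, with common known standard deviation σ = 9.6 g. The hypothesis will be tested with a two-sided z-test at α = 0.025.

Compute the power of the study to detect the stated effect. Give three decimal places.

Power ≈ 0.376

Standardized effect: d = |μ_{diet 1} − μ_{diet 2}| / σ = |46.5 − 43.5| / 9.6 = 0.3125
Noncentrality parameter: δ = d·√(n/2) = 0.3125 × √(76/2) = 1.9264
Critical value for a two-sided test at α = 0.025: z_{α/2} = 2.241.
Power = Φ(δ − 2.241) + Φ(−δ − 2.241) = Φ(-0.315) + Φ(-4.168) = 0.3764 + 0.0000 = 0.3764.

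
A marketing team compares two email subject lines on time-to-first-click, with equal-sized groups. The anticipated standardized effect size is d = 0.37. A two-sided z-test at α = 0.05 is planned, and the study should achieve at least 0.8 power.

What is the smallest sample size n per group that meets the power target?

n = 115 per group

For power 0.8 need Φ(δ − z_{0.025}) = 0.8, so δ = z_{0.025} + z_{0.20} = 1.960 + 0.842 = 2.802.
(The Φ(−δ − z_{α/2}) term is vanishingly small for δ > 0 and is dropped in the standard sample-size formula.)
δ = d·√(n/2) ⇒ n = 2(δ/d)² = 2 × (2.802 / 0.37)² = 114.67.
Round up to the next whole unit.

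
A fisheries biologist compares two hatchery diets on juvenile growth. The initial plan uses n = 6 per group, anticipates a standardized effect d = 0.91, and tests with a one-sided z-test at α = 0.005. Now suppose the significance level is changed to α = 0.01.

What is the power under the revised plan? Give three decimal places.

Power ≈ 0.227

δ = d·√(n/2) = 0.91 × √(6/2) = 1.5762 (unchanged). New critical value: z_{0.01} = 2.326.
Revised power = Φ(δ − 2.326) = Φ(-0.750) = 0.2266.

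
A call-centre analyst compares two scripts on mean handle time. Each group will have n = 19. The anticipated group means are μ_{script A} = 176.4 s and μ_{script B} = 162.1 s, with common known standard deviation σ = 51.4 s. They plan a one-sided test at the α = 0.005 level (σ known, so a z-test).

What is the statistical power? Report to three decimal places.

Standardized effect: d = |μ_{script A} − μ_{script B}| / σ = |176.4 − 162.1| / 51.4 = 0.2782
Noncentrality parameter: δ = d·√(n/2) = 0.2782 × √(19/2) = 0.8575
One-sided α = 0.005 → critical value z_{0.005} = 2.576.
Power = Φ(δ − 2.576) = Φ(-1.718) = 0.0429.

Power ≈ 0.043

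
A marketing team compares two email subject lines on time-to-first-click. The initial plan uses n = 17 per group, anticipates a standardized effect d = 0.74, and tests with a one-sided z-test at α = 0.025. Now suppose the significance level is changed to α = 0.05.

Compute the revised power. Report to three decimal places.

Power ≈ 0.696

δ = d·√(n/2) = 0.74 × √(17/2) = 2.1575 (unchanged). New critical value: z_{0.05} = 1.645.
Revised power = Φ(δ − 1.645) = Φ(0.513) = 0.6959.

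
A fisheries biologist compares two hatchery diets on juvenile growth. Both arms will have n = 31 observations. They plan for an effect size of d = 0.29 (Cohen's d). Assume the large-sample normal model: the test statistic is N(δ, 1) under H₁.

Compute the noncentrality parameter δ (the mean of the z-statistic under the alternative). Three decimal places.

δ = d·√(n/2) = 0.29 × √(31/2) = 1.1417

δ ≈ 1.142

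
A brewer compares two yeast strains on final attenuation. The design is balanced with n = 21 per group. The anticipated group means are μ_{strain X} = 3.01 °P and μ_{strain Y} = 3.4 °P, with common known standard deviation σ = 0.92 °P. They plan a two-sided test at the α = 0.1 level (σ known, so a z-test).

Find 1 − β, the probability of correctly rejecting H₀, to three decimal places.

Standardized effect: d = |μ_{strain X} − μ_{strain Y}| / σ = |3.01 − 3.4| / 0.92 = 0.4239
Noncentrality parameter: δ = d·√(n/2) = 0.4239 × √(21/2) = 1.3736
Two-sided α = 0.1 → critical value z_{0.05} = 1.645.
Power = Φ(δ − 1.645) + Φ(−δ − 1.645) = Φ(-0.271) + Φ(-3.018) = 0.3931 + 0.0013 = 0.3944.

Power ≈ 0.394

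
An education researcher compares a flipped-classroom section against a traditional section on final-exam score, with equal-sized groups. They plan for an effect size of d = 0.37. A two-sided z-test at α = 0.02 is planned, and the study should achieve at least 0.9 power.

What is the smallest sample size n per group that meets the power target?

n = 191 per group

Set Φ(δ − 2.326) = 0.9; then δ − 2.326 = Φ⁻¹(0.9) = 1.282, giving δ = 3.608.
(Ignoring the negligible lower-tail rejection probability gives the usual closed-form inversion.)
δ = d·√(n/2) ⇒ n = 2(δ/d)² = 2 × (3.608 / 0.37)² = 190.17.
Round up to the next whole unit.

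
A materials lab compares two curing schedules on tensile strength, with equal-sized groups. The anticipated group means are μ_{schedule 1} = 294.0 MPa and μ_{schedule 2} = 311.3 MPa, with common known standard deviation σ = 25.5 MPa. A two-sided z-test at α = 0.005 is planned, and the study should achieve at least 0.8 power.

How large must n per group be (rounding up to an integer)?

n = 58 per group

Standardized effect: d = |μ_{schedule 1} − μ_{schedule 2}| / σ = |294.0 − 311.3| / 25.5 = 0.6784
Set Φ(δ − 2.807) = 0.8; then δ − 2.807 = Φ⁻¹(0.8) = 0.842, giving δ = 3.649.
(Ignoring the negligible lower-tail rejection probability gives the usual closed-form inversion.)
δ = d·√(n/2) ⇒ n = 2(δ/d)² = 2 × (3.649 / 0.6784)² = 57.85.
Round up to the next whole unit.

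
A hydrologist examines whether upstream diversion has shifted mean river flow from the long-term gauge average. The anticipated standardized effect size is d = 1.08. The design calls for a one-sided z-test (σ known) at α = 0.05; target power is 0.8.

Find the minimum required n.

n = 6

For power 0.8 need Φ(δ − z_{0.05}) = 0.8, so δ = z_{0.05} + z_{0.20} = 1.645 + 0.842 = 2.486.
δ = d·√n ⇒ n = (δ/d)² = (2.486 / 1.08)² = 5.30.
Rounding up, n = 6.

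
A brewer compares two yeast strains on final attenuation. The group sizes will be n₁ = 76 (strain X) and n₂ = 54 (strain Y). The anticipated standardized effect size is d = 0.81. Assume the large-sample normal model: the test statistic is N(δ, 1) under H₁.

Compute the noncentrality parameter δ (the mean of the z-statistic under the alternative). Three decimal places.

δ = d / √(1/n₁ + 1/n₂) = 0.81 / √(1/76 + 1/54) = 4.5511

δ ≈ 4.551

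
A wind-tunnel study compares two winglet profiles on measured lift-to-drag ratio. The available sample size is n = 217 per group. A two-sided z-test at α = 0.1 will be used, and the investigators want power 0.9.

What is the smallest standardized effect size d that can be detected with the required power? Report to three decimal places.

Required noncentrality: δ = z_{0.05} + z_{0.10} = 1.645 + 1.282 = 2.926.
(Lower-tail contribution to power is negligible for δ > 0.)
δ = d·√(n/2) ⇒ d = δ/√(n/2) = 2.926/√(217/2) = 0.2809.

d ≈ 0.281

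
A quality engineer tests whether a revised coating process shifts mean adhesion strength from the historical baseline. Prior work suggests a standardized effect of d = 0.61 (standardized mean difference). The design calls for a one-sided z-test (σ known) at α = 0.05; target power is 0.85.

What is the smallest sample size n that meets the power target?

n = 20

For power 0.85 need Φ(δ − z_{0.05}) = 0.85, so δ = z_{0.05} + z_{0.15} = 1.645 + 1.036 = 2.681.
δ = d·√n ⇒ n = (δ/d)² = (2.681 / 0.61)² = 19.32.
Round up to the next whole unit.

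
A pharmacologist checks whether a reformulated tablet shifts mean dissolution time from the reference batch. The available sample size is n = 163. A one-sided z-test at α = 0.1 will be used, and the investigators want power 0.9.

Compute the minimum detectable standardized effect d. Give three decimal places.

d ≈ 0.201

Required noncentrality: δ = z_{0.1} + z_{0.10} = 1.282 + 1.282 = 2.563.
δ = d·√n ⇒ d = δ/√n = 2.563/√163 = 0.2008.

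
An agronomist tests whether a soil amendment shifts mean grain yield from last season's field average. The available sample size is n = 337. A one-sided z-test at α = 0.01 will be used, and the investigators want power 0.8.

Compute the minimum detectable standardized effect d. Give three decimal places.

d ≈ 0.173

Required noncentrality: δ = z_{0.01} + z_{0.20} = 2.326 + 0.842 = 3.168.
δ = d·√n ⇒ d = δ/√n = 3.168/√337 = 0.1726.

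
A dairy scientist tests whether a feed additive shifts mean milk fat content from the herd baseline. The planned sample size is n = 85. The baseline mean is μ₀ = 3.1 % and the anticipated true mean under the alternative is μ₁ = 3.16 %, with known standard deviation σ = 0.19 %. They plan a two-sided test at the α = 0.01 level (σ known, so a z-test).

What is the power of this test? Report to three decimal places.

Standardized effect: d = |μ₁ − μ₀| / σ = |3.16 − 3.1| / 0.19 = 0.3158
Noncentrality parameter: δ = d·√n = 0.3158 × √85 = 2.9114
Two-sided α = 0.01 → critical value z_{0.005} = 2.576.
Power = Φ(δ − 2.576) + Φ(−δ − 2.576) = Φ(0.336) + Φ(-5.487) = 0.6314 + 0.0000 = 0.6314.

Power ≈ 0.631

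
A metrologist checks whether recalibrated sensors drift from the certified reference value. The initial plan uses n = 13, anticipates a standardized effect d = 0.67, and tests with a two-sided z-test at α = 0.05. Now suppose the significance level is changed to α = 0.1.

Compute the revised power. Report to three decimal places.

δ = d·√n = 0.67 × √13 = 2.4157 (unchanged). New critical value: z_{0.05} = 1.645.
Revised power = Φ(δ − 1.645) + Φ(−δ − 1.645) = Φ(0.771) + Φ(-4.061) = 0.7796 + 0.0000 = 0.7796.

Power ≈ 0.780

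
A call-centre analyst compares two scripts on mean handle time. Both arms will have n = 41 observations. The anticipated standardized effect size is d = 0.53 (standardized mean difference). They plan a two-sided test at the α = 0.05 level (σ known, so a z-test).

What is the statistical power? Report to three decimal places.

Power ≈ 0.670

Noncentrality parameter: δ = d·√(n/2) = 0.53 × √(41/2) = 2.3997
Two-sided α = 0.05 → critical value z_{0.025} = 1.960.
Power = Φ(δ − 1.960) + Φ(−δ − 1.960) = Φ(0.440) + Φ(-4.360) = 0.6699 + 0.0000 = 0.6699.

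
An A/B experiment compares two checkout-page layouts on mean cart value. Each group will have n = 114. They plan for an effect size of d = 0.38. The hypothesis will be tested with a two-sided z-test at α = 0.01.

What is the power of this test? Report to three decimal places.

Power ≈ 0.615

Noncentrality parameter: δ = d·√(n/2) = 0.38 × √(114/2) = 2.8689
Two-sided α = 0.01 → critical value z_{0.005} = 2.576.
Power = Φ(δ − 2.576) + Φ(−δ − 2.576) = Φ(0.293) + Φ(-5.445) = 0.6153 + 0.0000 = 0.6153.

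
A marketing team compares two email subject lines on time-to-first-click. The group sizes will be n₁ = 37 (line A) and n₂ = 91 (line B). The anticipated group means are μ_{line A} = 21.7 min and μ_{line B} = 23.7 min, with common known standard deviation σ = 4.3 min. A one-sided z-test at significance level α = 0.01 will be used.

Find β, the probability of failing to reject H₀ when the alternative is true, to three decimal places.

Standardized effect: d = |μ_{line A} − μ_{line B}| / σ = |21.7 − 23.7| / 4.3 = 0.4651
Noncentrality parameter: δ = d / √(1/n₁ + 1/n₂) = 0.4651 / √(1/37 + 1/91) = 2.3855
Critical value for a one-sided test at α = 0.01: z_α = 2.326.
Power = Φ(δ − 2.326) = Φ(0.059) = 0.5236.
Type II error: β = 1 − power = 1 − 0.5236 = 0.4764.

β ≈ 0.476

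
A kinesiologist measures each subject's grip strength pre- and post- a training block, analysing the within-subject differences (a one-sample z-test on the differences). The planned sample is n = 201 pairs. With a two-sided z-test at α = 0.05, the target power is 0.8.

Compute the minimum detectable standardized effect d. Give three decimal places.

d ≈ 0.198

Required noncentrality: δ = z_{0.025} + z_{0.20} = 1.960 + 0.842 = 2.802.
(The second rejection-region term Φ(−δ − z_{α/2}) is negligible and dropped.)
δ = d·√n ⇒ d = δ/√n = 2.802/√201 = 0.1976.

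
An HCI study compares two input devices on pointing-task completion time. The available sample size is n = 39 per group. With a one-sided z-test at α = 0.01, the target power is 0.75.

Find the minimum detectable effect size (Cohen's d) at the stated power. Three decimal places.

d ≈ 0.680

Required noncentrality: δ = z_{0.01} + z_{0.25} = 2.326 + 0.674 = 3.001.
δ = d·√(n/2) ⇒ d = δ/√(n/2) = 3.001/√(39/2) = 0.6796.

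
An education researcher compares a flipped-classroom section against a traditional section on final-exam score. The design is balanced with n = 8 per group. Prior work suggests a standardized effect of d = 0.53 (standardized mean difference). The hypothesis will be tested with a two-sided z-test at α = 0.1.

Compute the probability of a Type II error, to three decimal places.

β ≈ 0.717

Noncentrality parameter: λ = d·√(n/2) = 0.53 × √(8/2) = 1.0600
Critical value for a two-sided test at α = 0.1: z_{α/2} = 1.645.
Power = Φ(λ − 1.645) + Φ(−λ − 1.645) = Φ(-0.585) + Φ(-2.705) = 0.2793 + 0.0034 = 0.2827.
Type II error: β = 1 − power = 1 − 0.2827 = 0.7173.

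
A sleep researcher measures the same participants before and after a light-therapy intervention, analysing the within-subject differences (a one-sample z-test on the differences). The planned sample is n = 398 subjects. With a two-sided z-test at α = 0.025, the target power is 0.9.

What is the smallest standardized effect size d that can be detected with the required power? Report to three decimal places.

d ≈ 0.177

Required noncentrality: δ = z_{0.0125} + z_{0.10} = 2.241 + 1.282 = 3.523.
(Lower-tail contribution to power is negligible for δ > 0.)
δ = d·√n ⇒ d = δ/√n = 3.523/√398 = 0.1766.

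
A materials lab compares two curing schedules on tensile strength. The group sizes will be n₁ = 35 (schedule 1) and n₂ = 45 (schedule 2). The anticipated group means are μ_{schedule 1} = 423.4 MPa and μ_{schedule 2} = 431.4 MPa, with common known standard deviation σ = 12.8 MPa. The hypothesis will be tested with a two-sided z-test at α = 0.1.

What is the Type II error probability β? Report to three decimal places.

Standardized effect: d = |μ_{schedule 1} − μ_{schedule 2}| / σ = |423.4 − 431.4| / 12.8 = 0.6250
Noncentrality parameter: δ = d / √(1/n₁ + 1/n₂) = 0.6250 / √(1/35 + 1/45) = 2.7732
Critical value for a two-sided test at α = 0.1: z_{α/2} = 1.645.
Power = Φ(δ − 1.645) + Φ(−δ − 1.645) = Φ(1.128) + Φ(-4.418) = 0.8704 + 0.0000 = 0.8704.
Type II error: β = 1 − power = 1 − 0.8704 = 0.1296.

β ≈ 0.130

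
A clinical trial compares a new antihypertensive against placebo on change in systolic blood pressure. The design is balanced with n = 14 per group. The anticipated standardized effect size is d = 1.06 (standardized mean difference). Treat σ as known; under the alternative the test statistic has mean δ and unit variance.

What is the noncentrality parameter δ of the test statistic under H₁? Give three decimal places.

δ ≈ 2.804

The noncentrality parameter scales effect size by the design's sample-size factor: δ = d·√(n/2) = 1.06 × √(14/2) = 2.8045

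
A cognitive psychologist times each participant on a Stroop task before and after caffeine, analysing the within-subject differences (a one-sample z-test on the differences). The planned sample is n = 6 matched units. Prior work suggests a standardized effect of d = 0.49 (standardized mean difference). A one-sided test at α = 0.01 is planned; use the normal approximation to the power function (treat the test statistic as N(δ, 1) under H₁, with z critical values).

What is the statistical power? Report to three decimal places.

Noncentrality parameter: δ = d·√n = 0.49 × √6 = 1.2002
Critical value for a one-sided test at α = 0.01: z_α = 2.326.
Power = P(Z > 2.326 − δ) = Φ(-1.126) = 0.1301.

Power ≈ 0.130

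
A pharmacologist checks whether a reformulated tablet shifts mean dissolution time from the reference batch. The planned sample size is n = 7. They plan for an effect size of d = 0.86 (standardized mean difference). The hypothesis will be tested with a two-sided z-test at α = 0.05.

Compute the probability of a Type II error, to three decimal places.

β ≈ 0.376

Noncentrality parameter: δ = d·√n = 0.86 × √7 = 2.2753
Critical value for a two-sided test at α = 0.05: z_{α/2} = 1.960.
Power = Φ(δ − 1.960) + Φ(−δ − 1.960) = Φ(0.315) + Φ(-4.235) = 0.6238 + 0.0000 = 0.6238.
Type II error: β = 1 − power = 1 − 0.6238 = 0.3762.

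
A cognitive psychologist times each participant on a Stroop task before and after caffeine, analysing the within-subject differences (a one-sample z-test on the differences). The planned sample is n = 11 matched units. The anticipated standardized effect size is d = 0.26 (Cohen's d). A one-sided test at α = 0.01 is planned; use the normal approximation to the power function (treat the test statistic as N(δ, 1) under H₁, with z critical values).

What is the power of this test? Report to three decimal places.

Power ≈ 0.072

Noncentrality parameter: δ = d·√n = 0.26 × √11 = 0.8623
Critical value for a one-sided test at α = 0.01: z_α = 2.326.
Power = P(Z > 2.326 − δ) = Φ(-1.464) = 0.0716.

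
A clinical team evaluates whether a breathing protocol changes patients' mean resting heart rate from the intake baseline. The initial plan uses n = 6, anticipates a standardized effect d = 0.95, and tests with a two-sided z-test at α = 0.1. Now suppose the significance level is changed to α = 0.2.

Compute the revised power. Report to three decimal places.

δ = d·√n = 0.95 × √6 = 2.3270 (unchanged). New critical value: z_{0.1} = 1.282.
Revised power = Φ(δ − 1.282) + Φ(−δ − 1.282) = Φ(1.045) + Φ(-3.609) = 0.8521 + 0.0002 = 0.8522.

Power ≈ 0.852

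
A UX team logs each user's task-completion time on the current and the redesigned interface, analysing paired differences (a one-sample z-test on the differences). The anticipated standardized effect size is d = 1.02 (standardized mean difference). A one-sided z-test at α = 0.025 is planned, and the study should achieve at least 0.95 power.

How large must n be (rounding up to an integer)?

For power 0.95 need Φ(δ − z_{0.025}) = 0.95, so δ = z_{0.025} + z_{0.05} = 1.960 + 1.645 = 3.605.
δ = d·√n ⇒ n = (δ/d)² = (3.605 / 1.02)² = 12.49.
Rounding up, n = 13.

n = 13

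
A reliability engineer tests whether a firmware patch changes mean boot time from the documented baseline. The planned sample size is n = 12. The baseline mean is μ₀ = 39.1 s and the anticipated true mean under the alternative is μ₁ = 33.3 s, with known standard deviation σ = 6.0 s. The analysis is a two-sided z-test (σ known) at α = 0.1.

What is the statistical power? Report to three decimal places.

Standardized effect: d = |μ₁ − μ₀| / σ = |33.3 − 39.1| / 6.0 = 0.9667
Noncentrality parameter: δ = d·√n = 0.9667 × √12 = 3.3486
Critical value for a two-sided test at α = 0.1: z_{α/2} = 1.645.
Power = Φ(δ − 1.645) + Φ(−δ − 1.645) = Φ(1.704) + Φ(-4.993) = 0.9558 + 0.0000 = 0.9558.

Power ≈ 0.956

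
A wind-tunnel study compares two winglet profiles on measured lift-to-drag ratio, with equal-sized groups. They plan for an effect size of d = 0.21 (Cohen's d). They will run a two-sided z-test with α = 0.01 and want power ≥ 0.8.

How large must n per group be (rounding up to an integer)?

Set Φ(δ − 2.576) = 0.8; then δ − 2.576 = Φ⁻¹(0.8) = 0.842, giving δ = 3.417.
(Ignoring the negligible lower-tail rejection probability gives the usual closed-form inversion.)
δ = d·√(n/2) ⇒ n = 2(δ/d)² = 2 × (3.417 / 0.21)² = 529.66.
Rounding up, n = 530 per group.

n = 530 per group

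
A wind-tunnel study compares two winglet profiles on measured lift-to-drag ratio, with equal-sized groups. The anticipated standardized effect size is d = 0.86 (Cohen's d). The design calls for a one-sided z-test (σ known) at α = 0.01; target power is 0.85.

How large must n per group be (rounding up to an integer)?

n = 31 per group

Set Φ(δ − 2.326) = 0.85; then δ − 2.326 = Φ⁻¹(0.85) = 1.036, giving δ = 3.363.
δ = d·√(n/2) ⇒ n = 2(δ/d)² = 2 × (3.363 / 0.86)² = 30.58.
Round up to the next whole unit.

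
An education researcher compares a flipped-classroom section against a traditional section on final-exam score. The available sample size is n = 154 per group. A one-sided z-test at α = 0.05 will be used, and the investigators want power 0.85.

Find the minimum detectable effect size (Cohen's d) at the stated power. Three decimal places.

d ≈ 0.306

Required noncentrality: δ = z_{0.05} + z_{0.15} = 1.645 + 1.036 = 2.681.
δ = d·√(n/2) ⇒ d = δ/√(n/2) = 2.681/√(154/2) = 0.3056.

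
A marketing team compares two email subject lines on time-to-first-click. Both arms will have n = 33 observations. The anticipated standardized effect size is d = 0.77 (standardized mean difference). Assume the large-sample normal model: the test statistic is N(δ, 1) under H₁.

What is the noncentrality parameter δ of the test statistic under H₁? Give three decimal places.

δ ≈ 3.128

δ = d·√(n/2) = 0.77 × √(33/2) = 3.1278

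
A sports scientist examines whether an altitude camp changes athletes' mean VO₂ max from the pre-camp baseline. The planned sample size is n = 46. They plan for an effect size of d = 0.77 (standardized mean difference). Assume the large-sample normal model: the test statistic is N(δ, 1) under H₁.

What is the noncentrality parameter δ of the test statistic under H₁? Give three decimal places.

δ = d·√n = 0.77 × √46 = 5.2224

δ ≈ 5.222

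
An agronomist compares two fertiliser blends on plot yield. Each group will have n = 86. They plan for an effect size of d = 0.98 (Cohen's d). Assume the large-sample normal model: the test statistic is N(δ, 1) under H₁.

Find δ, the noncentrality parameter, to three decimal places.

δ ≈ 6.426

δ = d·√(n/2) = 0.98 × √(86/2) = 6.4263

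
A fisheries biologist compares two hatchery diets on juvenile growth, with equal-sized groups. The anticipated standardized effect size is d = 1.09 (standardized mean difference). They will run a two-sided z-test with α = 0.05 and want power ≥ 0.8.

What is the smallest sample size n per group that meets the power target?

Set Φ(δ − 1.960) = 0.8; then δ − 1.960 = Φ⁻¹(0.8) = 0.842, giving δ = 2.802.
(For δ > 0 the lower-tail rejection region contributes negligibly to power, so the one-term inversion is standard.)
δ = d·√(n/2) ⇒ n = 2(δ/d)² = 2 × (2.802 / 1.09)² = 13.21.
Rounding up, n = 14 per group.

n = 14 per group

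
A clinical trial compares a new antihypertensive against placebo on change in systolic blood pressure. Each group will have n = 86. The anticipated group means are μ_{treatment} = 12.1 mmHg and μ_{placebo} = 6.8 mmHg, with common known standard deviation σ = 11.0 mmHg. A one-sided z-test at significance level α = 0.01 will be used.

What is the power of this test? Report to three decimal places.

Standardized effect: d = |μ_{treatment} − μ_{placebo}| / σ = |12.1 − 6.8| / 11.0 = 0.4818
Noncentrality parameter: δ = d·√(n/2) = 0.4818 × √(86/2) = 3.1595
One-sided α = 0.01 → critical value z_{0.01} = 2.326.
Power = P(Z > 2.326 − δ) = Φ(0.833) = 0.7976.

Power ≈ 0.798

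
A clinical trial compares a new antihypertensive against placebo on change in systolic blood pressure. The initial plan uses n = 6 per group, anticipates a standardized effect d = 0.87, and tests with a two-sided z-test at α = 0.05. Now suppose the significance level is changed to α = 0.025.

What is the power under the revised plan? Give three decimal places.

Power ≈ 0.231

δ = d·√(n/2) = 0.87 × √(6/2) = 1.5069 (unchanged). New critical value: z_{0.0125} = 2.241.
Revised power = Φ(δ − 2.241) + Φ(−δ − 2.241) = Φ(-0.735) + Φ(-3.748) = 0.2313 + 0.0001 = 0.2314.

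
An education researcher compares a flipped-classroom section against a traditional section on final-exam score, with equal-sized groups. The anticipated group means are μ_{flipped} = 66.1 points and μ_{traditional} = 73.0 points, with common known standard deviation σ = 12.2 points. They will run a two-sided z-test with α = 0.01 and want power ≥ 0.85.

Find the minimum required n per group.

n = 82 per group

Standardized effect: d = |μ_{flipped} − μ_{traditional}| / σ = |66.1 − 73.0| / 12.2 = 0.5656
Set Φ(δ − 2.576) = 0.85; then δ − 2.576 = Φ⁻¹(0.85) = 1.036, giving δ = 3.612.
(Ignoring the negligible lower-tail rejection probability gives the usual closed-form inversion.)
δ = d·√(n/2) ⇒ n = 2(δ/d)² = 2 × (3.612 / 0.5656)² = 81.58.
Rounding up, n = 82 per group.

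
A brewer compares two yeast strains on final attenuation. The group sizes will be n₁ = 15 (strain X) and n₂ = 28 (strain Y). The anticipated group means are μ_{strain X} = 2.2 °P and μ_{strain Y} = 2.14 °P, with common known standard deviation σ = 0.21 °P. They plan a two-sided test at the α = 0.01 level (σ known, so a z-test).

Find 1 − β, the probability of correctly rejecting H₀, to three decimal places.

Power ≈ 0.046

Standardized effect: d = |μ_{strain X} − μ_{strain Y}| / σ = |2.2 − 2.14| / 0.21 = 0.2857
Noncentrality parameter: δ = d / √(1/n₁ + 1/n₂) = 0.2857 / √(1/15 + 1/28) = 0.8929
Critical value for a two-sided test at α = 0.01: z_{α/2} = 2.576.
Power = Φ(δ − 2.576) + Φ(−δ − 2.576) = Φ(-1.683) + Φ(-3.469) = 0.0462 + 0.0003 = 0.0465.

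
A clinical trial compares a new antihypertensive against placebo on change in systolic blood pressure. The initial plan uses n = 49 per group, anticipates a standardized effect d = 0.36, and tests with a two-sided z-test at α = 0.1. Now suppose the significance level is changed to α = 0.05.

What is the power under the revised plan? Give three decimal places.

Power ≈ 0.429

δ = d·√(n/2) = 0.36 × √(49/2) = 1.7819 (unchanged). New critical value: z_{0.025} = 1.960.
Revised power = Φ(δ − 1.960) + Φ(−δ − 1.960) = Φ(-0.178) + Φ(-3.742) = 0.4293 + 0.0001 = 0.4294.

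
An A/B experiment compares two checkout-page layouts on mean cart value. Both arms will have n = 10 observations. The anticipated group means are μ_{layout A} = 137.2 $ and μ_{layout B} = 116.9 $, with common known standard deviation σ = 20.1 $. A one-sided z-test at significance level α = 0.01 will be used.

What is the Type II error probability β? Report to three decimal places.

Standardized effect: d = |μ_{layout A} − μ_{layout B}| / σ = |137.2 − 116.9| / 20.1 = 1.0100
Noncentrality parameter: δ = d·√(n/2) = 1.0100 × √(10/2) = 2.2583
One-sided α = 0.01 → critical value z_{0.01} = 2.326.
Power = Φ(δ − 2.326) = Φ(-0.068) = 0.4729.
Type II error: β = 1 − power = 1 − 0.4729 = 0.5271.

β ≈ 0.527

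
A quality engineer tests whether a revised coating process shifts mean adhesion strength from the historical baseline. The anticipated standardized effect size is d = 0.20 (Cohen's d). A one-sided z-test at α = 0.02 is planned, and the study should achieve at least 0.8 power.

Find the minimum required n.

Set Φ(δ − 2.054) = 0.8; then δ − 2.054 = Φ⁻¹(0.8) = 0.842, giving δ = 2.895.
δ = d·√n ⇒ n = (δ/d)² = (2.895 / 0.20)² = 209.58.
Round up to the next whole unit.

n = 210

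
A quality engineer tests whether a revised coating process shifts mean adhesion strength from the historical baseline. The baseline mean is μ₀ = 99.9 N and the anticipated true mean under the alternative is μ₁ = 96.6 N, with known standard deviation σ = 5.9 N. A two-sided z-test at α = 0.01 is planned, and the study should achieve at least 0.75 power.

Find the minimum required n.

n = 34

Standardized effect: d = |μ₁ − μ₀| / σ = |96.6 − 99.9| / 5.9 = 0.5593
For power 0.75 need Φ(δ − z_{0.005}) = 0.75, so δ = z_{0.005} + z_{0.25} = 2.576 + 0.674 = 3.250.
(Ignoring the negligible lower-tail rejection probability gives the usual closed-form inversion.)
δ = d·√n ⇒ n = (δ/d)² = (3.250 / 0.5593)² = 33.77.
Rounding up, n = 34.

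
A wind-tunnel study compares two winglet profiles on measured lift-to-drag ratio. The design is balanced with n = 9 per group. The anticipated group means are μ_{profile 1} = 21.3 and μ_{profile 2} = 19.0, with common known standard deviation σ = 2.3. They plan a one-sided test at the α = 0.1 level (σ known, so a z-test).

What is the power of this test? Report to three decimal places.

Power ≈ 0.799

Standardized effect: d = |μ_{profile 1} − μ_{profile 2}| / σ = |21.3 − 19.0| / 2.3 = 1.0000
Noncentrality parameter: δ = d·√(n/2) = 1.0000 × √(9/2) = 2.1213
Critical value for a one-sided test at α = 0.1: z_α = 1.282.
Power = Φ(δ − 1.282) = Φ(0.840) = 0.7995.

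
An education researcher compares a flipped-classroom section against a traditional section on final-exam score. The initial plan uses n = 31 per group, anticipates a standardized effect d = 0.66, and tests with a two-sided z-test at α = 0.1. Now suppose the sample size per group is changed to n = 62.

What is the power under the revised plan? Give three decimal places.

With n = 62 per group: δ = d·√(n/2) = 0.66 × √(62/2) = 3.6747. Critical value z_{0.05} = 1.645.
Revised power = Φ(δ − 1.645) + Φ(−δ − 1.645) = Φ(2.030) + Φ(-5.320) = 0.9788 + 0.0000 = 0.9788.

Power ≈ 0.979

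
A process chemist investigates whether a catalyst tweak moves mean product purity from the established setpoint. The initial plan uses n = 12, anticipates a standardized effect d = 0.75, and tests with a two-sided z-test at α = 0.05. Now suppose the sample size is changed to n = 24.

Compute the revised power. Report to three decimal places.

With n = 24: δ = d·√n = 0.75 × √24 = 3.6742. Critical value z_{0.025} = 1.960.
Revised power = Φ(δ − 1.960) + Φ(−δ − 1.960) = Φ(1.714) + Φ(-5.634) = 0.9568 + 0.0000 = 0.9568.

Power ≈ 0.957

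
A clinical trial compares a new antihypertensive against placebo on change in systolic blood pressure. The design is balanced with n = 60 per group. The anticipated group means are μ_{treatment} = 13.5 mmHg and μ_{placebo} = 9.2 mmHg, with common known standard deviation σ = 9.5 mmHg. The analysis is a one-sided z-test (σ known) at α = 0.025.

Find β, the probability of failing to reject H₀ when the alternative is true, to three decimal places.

β ≈ 0.302

Standardized effect: d = |μ_{treatment} − μ_{placebo}| / σ = |13.5 − 9.2| / 9.5 = 0.4526
Noncentrality parameter: δ = d·√(n/2) = 0.4526 × √(60/2) = 2.4792
One-sided α = 0.025 → critical value z_{0.025} = 1.960.
Power = P(Z > 1.960 − δ) = Φ(0.519) = 0.6982.
Type II error: β = 1 − power = 1 − 0.6982 = 0.3018.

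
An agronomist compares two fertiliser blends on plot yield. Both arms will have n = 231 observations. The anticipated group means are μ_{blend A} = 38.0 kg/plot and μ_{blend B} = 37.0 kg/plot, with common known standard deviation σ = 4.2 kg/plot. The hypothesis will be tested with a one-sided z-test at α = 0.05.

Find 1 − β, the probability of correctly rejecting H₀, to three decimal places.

Power ≈ 0.820

Standardized effect: d = |μ_{blend A} − μ_{blend B}| / σ = |38.0 − 37.0| / 4.2 = 0.2381
Noncentrality parameter: δ = d·√(n/2) = 0.2381 × √(231/2) = 2.5588
One-sided α = 0.05 → critical value z_{0.05} = 1.645.
Power = Φ(δ − 1.645) = Φ(0.914) = 0.8196.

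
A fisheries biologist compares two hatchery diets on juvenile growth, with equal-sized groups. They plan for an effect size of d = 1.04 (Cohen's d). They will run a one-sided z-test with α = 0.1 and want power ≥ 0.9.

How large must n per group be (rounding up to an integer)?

Set Φ(δ − 1.282) = 0.9; then δ − 1.282 = Φ⁻¹(0.9) = 1.282, giving δ = 2.563.
δ = d·√(n/2) ⇒ n = 2(δ/d)² = 2 × (2.563 / 1.04)² = 12.15.
Rounding up, n = 13 per group.

n = 13 per group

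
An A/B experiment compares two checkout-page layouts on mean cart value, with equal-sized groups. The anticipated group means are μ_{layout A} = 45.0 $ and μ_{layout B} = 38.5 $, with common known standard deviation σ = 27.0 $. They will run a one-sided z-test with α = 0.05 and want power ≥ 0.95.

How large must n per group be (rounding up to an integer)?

Standardized effect: d = |μ_{layout A} − μ_{layout B}| / σ = |45.0 − 38.5| / 27.0 = 0.2407
Set Φ(δ − 1.645) = 0.95; then δ − 1.645 = Φ⁻¹(0.95) = 1.645, giving δ = 3.290.
δ = d·√(n/2) ⇒ n = 2(δ/d)² = 2 × (3.290 / 0.2407)² = 373.46.
Rounding up, n = 374 per group.

n = 374 per group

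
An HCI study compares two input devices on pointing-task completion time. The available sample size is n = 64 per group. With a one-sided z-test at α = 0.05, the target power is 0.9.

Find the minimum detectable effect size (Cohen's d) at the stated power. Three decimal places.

Need Φ(δ − 1.645) = 0.9, so δ = 1.645 + 1.282 = 2.926.
δ = d·√(n/2) ⇒ d = δ/√(n/2) = 2.926/√(64/2) = 0.5173.

d ≈ 0.517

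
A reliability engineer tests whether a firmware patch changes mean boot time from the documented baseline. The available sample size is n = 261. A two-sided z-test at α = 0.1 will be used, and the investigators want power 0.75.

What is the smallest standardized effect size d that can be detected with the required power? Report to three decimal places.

d ≈ 0.144

Need Φ(δ − 1.645) = 0.75, so δ = 1.645 + 0.674 = 2.319.
(Lower-tail contribution to power is negligible for δ > 0.)
δ = d·√n ⇒ d = δ/√n = 2.319/√261 = 0.1436.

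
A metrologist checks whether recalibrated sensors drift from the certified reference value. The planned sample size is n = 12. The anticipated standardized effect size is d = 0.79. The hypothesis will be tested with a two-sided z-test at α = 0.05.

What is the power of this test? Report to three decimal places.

Noncentrality parameter: δ = d·√n = 0.79 × √12 = 2.7366
Two-sided α = 0.05 → critical value z_{0.025} = 1.960.
Power = Φ(δ − 1.960) + Φ(−δ − 1.960) = Φ(0.777) + Φ(-4.697) = 0.7813 + 0.0000 = 0.7813.

Power ≈ 0.781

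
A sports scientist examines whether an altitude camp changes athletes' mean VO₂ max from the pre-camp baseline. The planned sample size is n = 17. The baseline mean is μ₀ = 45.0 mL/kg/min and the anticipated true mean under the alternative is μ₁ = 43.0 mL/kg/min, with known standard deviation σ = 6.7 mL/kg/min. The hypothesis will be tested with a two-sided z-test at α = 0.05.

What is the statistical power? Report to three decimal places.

Power ≈ 0.234

Standardized effect: d = |μ₁ − μ₀| / σ = |43.0 − 45.0| / 6.7 = 0.2985
Noncentrality parameter: δ = d·√n = 0.2985 × √17 = 1.2308
Two-sided α = 0.05 → critical value z_{0.025} = 1.960.
Power = Φ(δ − 1.960) + Φ(−δ − 1.960) = Φ(-0.729) + Φ(-3.191) = 0.2329 + 0.0007 = 0.2337.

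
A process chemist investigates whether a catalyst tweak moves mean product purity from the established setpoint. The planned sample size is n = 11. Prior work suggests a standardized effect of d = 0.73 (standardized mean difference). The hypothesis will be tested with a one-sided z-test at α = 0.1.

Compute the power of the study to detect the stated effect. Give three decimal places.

Power ≈ 0.873

Noncentrality parameter: λ = d·√n = 0.73 × √11 = 2.4211
One-sided α = 0.1 → critical value z_{0.1} = 1.282.
Power = Φ(λ − 1.282) = Φ(1.140) = 0.8728.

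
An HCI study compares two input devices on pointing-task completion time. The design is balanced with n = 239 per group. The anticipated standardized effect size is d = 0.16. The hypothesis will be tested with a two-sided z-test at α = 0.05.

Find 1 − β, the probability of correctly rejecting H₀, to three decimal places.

Noncentrality parameter: δ = d·√(n/2) = 0.16 × √(239/2) = 1.7491
Critical value for a two-sided test at α = 0.05: z_{α/2} = 1.960.
Power = Φ(δ − 1.960) + Φ(−δ − 1.960) = Φ(-0.211) + Φ(-3.709) = 0.4165 + 0.0001 = 0.4166.

Power ≈ 0.417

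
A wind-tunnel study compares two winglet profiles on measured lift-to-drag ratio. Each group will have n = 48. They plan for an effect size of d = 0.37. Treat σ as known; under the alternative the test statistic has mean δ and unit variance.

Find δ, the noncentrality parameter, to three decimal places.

The noncentrality parameter scales effect size by the design's sample-size factor: δ = d·√(n/2) = 0.37 × √(48/2) = 1.8126

δ ≈ 1.813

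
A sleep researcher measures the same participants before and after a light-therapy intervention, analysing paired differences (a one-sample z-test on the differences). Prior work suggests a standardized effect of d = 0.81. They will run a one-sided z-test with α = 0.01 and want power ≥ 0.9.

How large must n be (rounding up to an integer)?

Set Φ(δ − 2.326) = 0.9; then δ − 2.326 = Φ⁻¹(0.9) = 1.282, giving δ = 3.608.
δ = d·√n ⇒ n = (δ/d)² = (3.608 / 0.81)² = 19.84.
Rounding up, n = 20.

n = 20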